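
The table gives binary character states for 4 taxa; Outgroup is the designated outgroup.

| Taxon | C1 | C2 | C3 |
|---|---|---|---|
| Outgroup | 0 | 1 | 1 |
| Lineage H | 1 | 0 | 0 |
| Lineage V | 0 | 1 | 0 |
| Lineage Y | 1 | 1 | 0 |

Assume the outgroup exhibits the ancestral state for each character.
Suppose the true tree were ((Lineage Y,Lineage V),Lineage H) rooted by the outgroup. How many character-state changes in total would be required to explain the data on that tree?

4

Map each character onto ((Lineage Y,Lineage V),Lineage H) (rooted by Outgroup) and count the minimum state changes it requires (Fitch parsimony):
C1: 2; C2: 1; C3: 1.
Total tree length = 4.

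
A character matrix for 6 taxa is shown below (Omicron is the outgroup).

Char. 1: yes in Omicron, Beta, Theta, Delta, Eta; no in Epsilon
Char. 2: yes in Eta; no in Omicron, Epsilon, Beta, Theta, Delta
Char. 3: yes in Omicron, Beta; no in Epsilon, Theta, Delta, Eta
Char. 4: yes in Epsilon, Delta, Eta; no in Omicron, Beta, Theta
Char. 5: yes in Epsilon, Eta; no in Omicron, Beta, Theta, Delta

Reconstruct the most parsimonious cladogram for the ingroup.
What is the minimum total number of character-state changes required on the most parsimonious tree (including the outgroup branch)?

5

Character polarity is set by the outgroup: the derived state is whichever differs from the outgroup's state, so for Char. 1, Char. 3 the derived state is 'no', and for the remaining characters it is 'yes'.
Char. 1 (derived state 'no') is unique to Epsilon (autapomorphy; uninformative for grouping).
Char. 2: derived state 'yes' in Eta only — an autapomorphy, so it tells us nothing about relationships among taxa.
Char. 3 (derived state 'no') is shared by Delta, Epsilon, Eta, and Theta — a synapomorphy uniting that clade.
Char. 4 (derived state 'yes') is shared by Delta, Epsilon, and Eta — a synapomorphy uniting that clade.
Only Epsilon and Eta show the derived state 'yes' for Char. 5, supporting them as a clade.
Most parsimonious ingroup topology: ((((Epsilon,Eta),Delta),Theta),Beta).
Changes per character on this tree: Char. 1: 1; Char. 2: 1; Char. 3: 1; Char. 4: 1; Char. 5: 1.
Total = 5.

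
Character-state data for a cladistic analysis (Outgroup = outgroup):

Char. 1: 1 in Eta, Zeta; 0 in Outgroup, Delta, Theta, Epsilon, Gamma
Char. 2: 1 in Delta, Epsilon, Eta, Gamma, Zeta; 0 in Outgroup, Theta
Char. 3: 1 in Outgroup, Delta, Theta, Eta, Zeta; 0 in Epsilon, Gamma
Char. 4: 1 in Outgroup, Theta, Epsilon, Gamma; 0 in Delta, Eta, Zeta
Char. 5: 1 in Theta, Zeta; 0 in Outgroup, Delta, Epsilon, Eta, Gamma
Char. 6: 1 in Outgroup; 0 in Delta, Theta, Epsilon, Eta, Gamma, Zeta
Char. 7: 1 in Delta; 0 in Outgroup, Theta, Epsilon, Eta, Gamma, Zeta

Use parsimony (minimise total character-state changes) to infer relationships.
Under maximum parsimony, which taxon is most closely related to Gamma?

Character polarity is set by the outgroup: the derived state is whichever differs from the outgroup's state, so for Char. 3, Char. 4, Char. 6 the derived state is '0', and for the remaining characters it is '1'.
Char. 1 (derived state '1') is shared by Eta and Zeta — a synapomorphy uniting that clade.
Char. 2: derived state '1' in Delta, Epsilon, Eta, Gamma, and Zeta only — synapomorphy for {Delta, Epsilon, Eta, Gamma, Zeta}.
Char. 3 (derived state '0') is shared by Epsilon and Gamma — a synapomorphy uniting that clade.
Char. 4 (derived state '0') is shared by Delta, Eta, and Zeta — a synapomorphy uniting that clade.
Char. 5 groups Theta and Zeta, which is incompatible with the clades supported by the remaining characters; treating it as convergent (homoplasy) costs fewer steps than any alternative tree.
Char. 6 (derived state '0') is shared by all ingroup taxa — unites the whole ingroup.
Char. 7 (derived state '1') is unique to Delta (autapomorphy; uninformative for grouping).
Most parsimonious ingroup topology: (((Delta,(Eta,Zeta)),(Epsilon,Gamma)),Theta).
Gamma and Epsilon form a cherry on this tree, so they are sister taxa.

Epsilon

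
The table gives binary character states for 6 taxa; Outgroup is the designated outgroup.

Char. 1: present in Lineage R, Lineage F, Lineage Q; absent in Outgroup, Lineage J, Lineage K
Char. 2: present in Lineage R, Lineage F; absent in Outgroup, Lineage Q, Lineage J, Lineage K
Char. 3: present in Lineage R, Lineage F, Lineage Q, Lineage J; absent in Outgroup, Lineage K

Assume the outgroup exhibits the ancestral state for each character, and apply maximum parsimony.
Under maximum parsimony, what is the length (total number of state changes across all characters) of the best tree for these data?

The outgroup has state 'absent' for every character, so 'present' is the derived state throughout.
Char. 1: derived state 'present' in Lineage F, Lineage Q, and Lineage R only — synapomorphy for {Lineage F, Lineage Q, Lineage R}.
Only Lineage F and Lineage R show the derived state 'present' for Char. 2, supporting them as a clade.
Only Lineage F, Lineage J, Lineage Q, and Lineage R show the derived state 'present' for Char. 3, supporting them as a clade.
Most parsimonious ingroup topology: (Lineage K,(Lineage J,((Lineage R,Lineage F),Lineage Q))).
Changes per character on this tree: Char. 1: 1; Char. 2: 1; Char. 3: 1.
Total = 3.

3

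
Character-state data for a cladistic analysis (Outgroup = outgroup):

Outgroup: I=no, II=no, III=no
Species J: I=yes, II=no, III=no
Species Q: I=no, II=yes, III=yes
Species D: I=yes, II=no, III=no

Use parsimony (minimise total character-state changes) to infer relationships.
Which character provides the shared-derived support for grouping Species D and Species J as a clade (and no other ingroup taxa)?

The outgroup has state 'no' for every character, so 'yes' is the derived state throughout.
I (derived state 'yes') is shared by Species D and Species J — a synapomorphy uniting that clade.
II (derived state 'yes') is unique to Species Q (autapomorphy; uninformative for grouping).
III (derived state 'yes') is unique to Species Q (autapomorphy; uninformative for grouping).
Most parsimonious ingroup topology: ((Species J,Species D),Species Q).
The clade {Species D, Species J} is supported by I: its derived state 'yes' occurs in exactly those taxa and in no other taxon (including the outgroup).

I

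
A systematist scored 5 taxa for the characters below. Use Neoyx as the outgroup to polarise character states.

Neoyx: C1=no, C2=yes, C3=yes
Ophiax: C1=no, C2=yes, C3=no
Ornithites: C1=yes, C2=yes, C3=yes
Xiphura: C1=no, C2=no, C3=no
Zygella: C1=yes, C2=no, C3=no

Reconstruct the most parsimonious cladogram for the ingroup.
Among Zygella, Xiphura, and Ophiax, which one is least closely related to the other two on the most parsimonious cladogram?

Ophiax

Character polarity is set by the outgroup: the derived state is whichever differs from the outgroup's state, so for C2, C3 the derived state is 'no', and for the remaining characters it is 'yes'.
C1 groups Ornithites and Zygella, which is incompatible with the clades supported by the remaining characters; treating it as convergent (homoplasy) costs fewer steps than any alternative tree.
C2: derived state 'no' in Xiphura and Zygella only — synapomorphy for {Xiphura, Zygella}.
C3 (derived state 'no') is shared by Ophiax, Xiphura, and Zygella — a synapomorphy uniting that clade.
Most parsimonious ingroup topology: ((Ophiax,(Xiphura,Zygella)),Ornithites).
Xiphura and Zygella share a more recent common ancestor with each other than either does with Ophiax, so Ophiax is the least closely related of the three.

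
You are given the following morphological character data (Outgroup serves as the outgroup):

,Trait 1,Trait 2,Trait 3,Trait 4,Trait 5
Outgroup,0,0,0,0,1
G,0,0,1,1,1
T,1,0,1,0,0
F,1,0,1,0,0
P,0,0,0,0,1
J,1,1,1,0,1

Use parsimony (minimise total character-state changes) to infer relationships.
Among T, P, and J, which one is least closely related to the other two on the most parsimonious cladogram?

P

Character polarity is set by the outgroup: the derived state is whichever differs from the outgroup's state, so for Trait 5 the derived state is '0', and for the remaining characters it is '1'.
Trait 1 (derived state '1') is shared by F, J, and T — a synapomorphy uniting that clade.
Trait 2: derived state '1' in J only — an autapomorphy, so it tells us nothing about relationships among taxa.
Trait 3: derived state '1' in F, G, J, and T only — synapomorphy for {F, G, J, T}.
Trait 4: derived state '1' in G only — an autapomorphy, so it tells us nothing about relationships among taxa.
Only F and T show the derived state '0' for Trait 5, supporting them as a clade.
Most parsimonious ingroup topology: ((G,((T,F),J)),P).
T and J share a more recent common ancestor with each other than either does with P, so P is the least closely related of the three.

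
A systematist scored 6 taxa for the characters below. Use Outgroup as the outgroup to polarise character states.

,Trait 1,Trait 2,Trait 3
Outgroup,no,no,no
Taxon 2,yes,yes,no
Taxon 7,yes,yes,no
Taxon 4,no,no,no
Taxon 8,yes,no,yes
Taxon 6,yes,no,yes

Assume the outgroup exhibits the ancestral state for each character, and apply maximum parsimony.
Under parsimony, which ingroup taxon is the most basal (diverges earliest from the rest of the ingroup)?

Taxon 4

The outgroup has state 'no' for every character, so 'yes' is the derived state throughout.
Only Taxon 2, Taxon 6, Taxon 7, and Taxon 8 show the derived state 'yes' for Trait 1, supporting them as a clade.
Only Taxon 2 and Taxon 7 show the derived state 'yes' for Trait 2, supporting them as a clade.
Trait 3 (derived state 'yes') is shared by Taxon 6 and Taxon 8 — a synapomorphy uniting that clade.
Most parsimonious ingroup topology: (Taxon 4,((Taxon 6,Taxon 8),(Taxon 7,Taxon 2))).
Taxon 4 is sister to the clade containing all other ingroup taxa, so it is the earliest-diverging (most basal) ingroup lineage.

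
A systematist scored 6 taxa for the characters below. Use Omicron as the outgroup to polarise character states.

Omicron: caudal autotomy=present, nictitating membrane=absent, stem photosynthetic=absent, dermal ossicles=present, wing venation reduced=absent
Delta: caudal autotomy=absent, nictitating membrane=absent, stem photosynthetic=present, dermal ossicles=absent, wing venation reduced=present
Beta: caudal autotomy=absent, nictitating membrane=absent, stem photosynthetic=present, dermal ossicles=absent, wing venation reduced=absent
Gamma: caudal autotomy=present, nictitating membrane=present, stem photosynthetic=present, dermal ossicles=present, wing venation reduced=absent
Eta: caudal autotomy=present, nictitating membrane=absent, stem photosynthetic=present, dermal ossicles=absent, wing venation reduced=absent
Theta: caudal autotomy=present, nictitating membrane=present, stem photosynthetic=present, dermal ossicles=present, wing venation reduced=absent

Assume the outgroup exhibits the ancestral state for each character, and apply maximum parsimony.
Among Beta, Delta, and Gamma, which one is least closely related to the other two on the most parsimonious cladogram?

Character polarity is set by the outgroup: the derived state is whichever differs from the outgroup's state, so for caudal autotomy, dermal ossicles the derived state is 'absent', and for the remaining characters it is 'present'.
caudal autotomy: derived state 'absent' in Beta and Delta only — synapomorphy for {Beta, Delta}.
Only Gamma and Theta show the derived state 'present' for nictitating membrane, supporting them as a clade.
All ingroup taxa share the derived state 'present' for stem photosynthetic; it defines the ingroup but does not resolve relationships within it.
dermal ossicles (derived state 'absent') is shared by Beta, Delta, and Eta — a synapomorphy uniting that clade.
wing venation reduced (derived state 'present') is unique to Delta (autapomorphy; uninformative for grouping).
Most parsimonious ingroup topology: (((Delta,Beta),Eta),(Gamma,Theta)).
Delta and Beta share a more recent common ancestor with each other than either does with Gamma, so Gamma is the least closely related of the three.

Gamma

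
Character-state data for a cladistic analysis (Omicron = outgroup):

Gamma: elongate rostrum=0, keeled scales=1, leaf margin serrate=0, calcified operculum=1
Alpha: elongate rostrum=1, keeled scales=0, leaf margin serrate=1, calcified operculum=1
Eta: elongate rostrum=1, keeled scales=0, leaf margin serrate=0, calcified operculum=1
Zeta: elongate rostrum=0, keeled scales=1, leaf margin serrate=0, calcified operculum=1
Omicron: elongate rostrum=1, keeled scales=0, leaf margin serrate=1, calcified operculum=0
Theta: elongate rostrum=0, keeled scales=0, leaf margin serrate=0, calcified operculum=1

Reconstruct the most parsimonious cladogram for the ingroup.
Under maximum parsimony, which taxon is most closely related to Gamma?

Character polarity is set by the outgroup: the derived state is whichever differs from the outgroup's state, so for elongate rostrum, leaf margin serrate the derived state is '0', and for the remaining characters it is '1'.
elongate rostrum (derived state '0') is shared by Gamma, Theta, and Zeta — a synapomorphy uniting that clade.
Only Gamma and Zeta show the derived state '1' for keeled scales, supporting them as a clade.
leaf margin serrate (derived state '0') is shared by Eta, Gamma, Theta, and Zeta — a synapomorphy uniting that clade.
calcified operculum (derived state '1') is shared by all ingroup taxa — unites the whole ingroup.
Most parsimonious ingroup topology: ((Eta,((Zeta,Gamma),Theta)),Alpha).
Gamma and Zeta form a cherry on this tree, so they are sister taxa.

Zeta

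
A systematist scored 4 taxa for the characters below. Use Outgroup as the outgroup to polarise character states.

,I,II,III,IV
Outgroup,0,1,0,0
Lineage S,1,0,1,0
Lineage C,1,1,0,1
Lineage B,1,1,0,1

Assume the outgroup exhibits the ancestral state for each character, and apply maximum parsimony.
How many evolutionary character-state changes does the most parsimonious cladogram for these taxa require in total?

4

Character polarity is set by the outgroup: the derived state is whichever differs from the outgroup's state, so for II the derived state is '0', and for the remaining characters it is '1'.
I (derived state '1') is shared by all ingroup taxa — unites the whole ingroup.
II: derived state '0' in Lineage S only — an autapomorphy, so it tells us nothing about relationships among taxa.
III (derived state '1') is unique to Lineage S (autapomorphy; uninformative for grouping).
Only Lineage B and Lineage C show the derived state '1' for IV, supporting them as a clade.
Most parsimonious ingroup topology: (Lineage S,(Lineage C,Lineage B)).
Changes per character on this tree: I: 1; II: 1; III: 1; IV: 1.
Total = 4.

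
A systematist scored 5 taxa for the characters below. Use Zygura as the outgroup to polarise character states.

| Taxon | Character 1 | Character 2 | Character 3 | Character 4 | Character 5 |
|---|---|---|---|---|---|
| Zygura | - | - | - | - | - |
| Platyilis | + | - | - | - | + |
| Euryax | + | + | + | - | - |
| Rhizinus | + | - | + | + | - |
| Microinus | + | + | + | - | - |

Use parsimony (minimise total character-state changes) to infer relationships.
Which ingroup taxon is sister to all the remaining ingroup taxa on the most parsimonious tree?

Platyilis

The outgroup has state '-' for every character, so '+' is the derived state throughout.
All ingroup taxa share the derived state '+' for Character 1; it defines the ingroup but does not resolve relationships within it.
Only Euryax and Microinus show the derived state '+' for Character 2, supporting them as a clade.
Character 3: derived state '+' in Euryax, Microinus, and Rhizinus only — synapomorphy for {Euryax, Microinus, Rhizinus}.
Character 4: derived state '+' in Rhizinus only — an autapomorphy, so it tells us nothing about relationships among taxa.
Character 5 (derived state '+') is unique to Platyilis (autapomorphy; uninformative for grouping).
Most parsimonious ingroup topology: (Platyilis,((Euryax,Microinus),Rhizinus)).
Platyilis is sister to the clade containing all other ingroup taxa, so it is the earliest-diverging (most basal) ingroup lineage.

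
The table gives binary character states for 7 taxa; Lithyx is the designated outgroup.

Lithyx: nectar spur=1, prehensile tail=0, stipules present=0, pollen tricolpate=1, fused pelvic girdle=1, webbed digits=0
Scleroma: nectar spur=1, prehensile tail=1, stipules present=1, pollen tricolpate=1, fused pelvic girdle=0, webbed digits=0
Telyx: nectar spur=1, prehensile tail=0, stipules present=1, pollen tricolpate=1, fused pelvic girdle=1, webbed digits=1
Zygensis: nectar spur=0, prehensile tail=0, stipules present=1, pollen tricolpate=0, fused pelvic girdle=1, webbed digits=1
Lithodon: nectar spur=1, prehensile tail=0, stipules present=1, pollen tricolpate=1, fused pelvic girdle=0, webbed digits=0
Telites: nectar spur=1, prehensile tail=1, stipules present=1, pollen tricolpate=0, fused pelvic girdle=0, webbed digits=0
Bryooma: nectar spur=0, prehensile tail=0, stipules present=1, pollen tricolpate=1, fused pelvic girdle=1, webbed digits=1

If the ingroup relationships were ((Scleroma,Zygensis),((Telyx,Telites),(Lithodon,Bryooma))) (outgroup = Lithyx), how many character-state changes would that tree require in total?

13

Map each character onto ((Scleroma,Zygensis),((Telyx,Telites),(Lithodon,Bryooma))) (rooted by Lithyx) and count the minimum state changes it requires (Fitch parsimony):
nectar spur: 2; prehensile tail: 2; stipules present: 1; pollen tricolpate: 2; fused pelvic girdle: 3; webbed digits: 3.
Total tree length = 13.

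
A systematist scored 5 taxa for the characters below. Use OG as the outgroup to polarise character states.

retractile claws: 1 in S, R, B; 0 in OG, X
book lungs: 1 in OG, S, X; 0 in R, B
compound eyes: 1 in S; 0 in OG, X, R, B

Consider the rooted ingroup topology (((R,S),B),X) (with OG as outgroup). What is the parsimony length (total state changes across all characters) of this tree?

4

Map each character onto (((R,S),B),X) (rooted by OG) and count the minimum state changes it requires (Fitch parsimony):
retractile claws: 1; book lungs: 2; compound eyes: 1.
Total tree length = 4.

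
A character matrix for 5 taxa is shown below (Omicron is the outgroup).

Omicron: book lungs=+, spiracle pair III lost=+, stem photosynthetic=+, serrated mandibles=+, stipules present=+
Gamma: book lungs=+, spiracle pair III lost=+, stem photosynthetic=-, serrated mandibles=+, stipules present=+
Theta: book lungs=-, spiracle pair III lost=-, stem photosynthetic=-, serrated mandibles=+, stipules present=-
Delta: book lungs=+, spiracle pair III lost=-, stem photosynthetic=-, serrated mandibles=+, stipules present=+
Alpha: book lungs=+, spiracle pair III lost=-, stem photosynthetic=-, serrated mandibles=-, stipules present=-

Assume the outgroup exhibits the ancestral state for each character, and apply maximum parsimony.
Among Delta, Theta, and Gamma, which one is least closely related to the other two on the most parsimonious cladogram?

Gamma

The outgroup has state '+' for every character, so '-' is the derived state throughout.
book lungs: derived state '-' in Theta only — an autapomorphy, so it tells us nothing about relationships among taxa.
Only Alpha, Delta, and Theta show the derived state '-' for spiracle pair III lost, supporting them as a clade.
stem photosynthetic (derived state '-') is shared by all ingroup taxa — unites the whole ingroup.
serrated mandibles (derived state '-') is unique to Alpha (autapomorphy; uninformative for grouping).
Only Alpha and Theta show the derived state '-' for stipules present, supporting them as a clade.
Most parsimonious ingroup topology: (Gamma,((Theta,Alpha),Delta)).
Theta and Delta share a more recent common ancestor with each other than either does with Gamma, so Gamma is the least closely related of the three.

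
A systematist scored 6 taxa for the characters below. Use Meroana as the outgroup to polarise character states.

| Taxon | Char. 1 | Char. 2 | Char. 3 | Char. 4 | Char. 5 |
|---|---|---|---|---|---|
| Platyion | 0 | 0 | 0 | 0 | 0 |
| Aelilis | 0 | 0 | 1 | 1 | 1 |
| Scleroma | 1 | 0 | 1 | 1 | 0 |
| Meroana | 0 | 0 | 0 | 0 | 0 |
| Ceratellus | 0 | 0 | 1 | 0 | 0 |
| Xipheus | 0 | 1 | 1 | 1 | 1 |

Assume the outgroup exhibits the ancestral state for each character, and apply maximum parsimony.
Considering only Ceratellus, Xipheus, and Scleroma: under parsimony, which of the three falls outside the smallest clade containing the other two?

Ceratellus

The outgroup has state '0' for every character, so '1' is the derived state throughout.
Char. 1: derived state '1' in Scleroma only — an autapomorphy, so it tells us nothing about relationships among taxa.
Char. 2: derived state '1' in Xipheus only — an autapomorphy, so it tells us nothing about relationships among taxa.
Char. 3: derived state '1' in Aelilis, Ceratellus, Scleroma, and Xipheus only — synapomorphy for {Aelilis, Ceratellus, Scleroma, Xipheus}.
Char. 4 (derived state '1') is shared by Aelilis, Scleroma, and Xipheus — a synapomorphy uniting that clade.
Only Aelilis and Xipheus show the derived state '1' for Char. 5, supporting them as a clade.
Most parsimonious ingroup topology: (Platyion,((Scleroma,(Aelilis,Xipheus)),Ceratellus)).
Scleroma and Xipheus share a more recent common ancestor with each other than either does with Ceratellus, so Ceratellus is the least closely related of the three.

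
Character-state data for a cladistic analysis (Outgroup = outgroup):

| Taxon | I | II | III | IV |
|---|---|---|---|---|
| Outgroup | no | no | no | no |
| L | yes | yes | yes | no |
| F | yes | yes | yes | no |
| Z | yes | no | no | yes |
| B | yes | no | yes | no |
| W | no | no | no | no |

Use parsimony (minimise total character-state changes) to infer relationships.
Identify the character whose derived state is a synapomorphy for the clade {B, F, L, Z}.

The outgroup has state 'no' for every character, so 'yes' is the derived state throughout.
I: derived state 'yes' in B, F, L, and Z only — synapomorphy for {B, F, L, Z}.
Only F and L show the derived state 'yes' for II, supporting them as a clade.
Only B, F, and L show the derived state 'yes' for III, supporting them as a clade.
IV: derived state 'yes' in Z only — an autapomorphy, so it tells us nothing about relationships among taxa.
Most parsimonious ingroup topology: ((((L,F),B),Z),W).
The clade {B, F, L, Z} is supported by I: its derived state 'yes' occurs in exactly those taxa and in no other taxon (including the outgroup).

I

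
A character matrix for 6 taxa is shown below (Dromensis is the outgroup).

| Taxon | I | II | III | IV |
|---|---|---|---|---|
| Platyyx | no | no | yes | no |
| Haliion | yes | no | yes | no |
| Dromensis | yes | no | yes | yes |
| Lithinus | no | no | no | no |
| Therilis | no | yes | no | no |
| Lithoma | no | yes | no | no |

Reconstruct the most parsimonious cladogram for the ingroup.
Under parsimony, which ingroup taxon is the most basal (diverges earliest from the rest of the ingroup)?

Haliion

Character polarity is set by the outgroup: the derived state is whichever differs from the outgroup's state, so for I, III, IV the derived state is 'no', and for the remaining characters it is 'yes'.
I: derived state 'no' in Lithinus, Lithoma, Platyyx, and Therilis only — synapomorphy for {Lithinus, Lithoma, Platyyx, Therilis}.
Only Lithoma and Therilis show the derived state 'yes' for II, supporting them as a clade.
Only Lithinus, Lithoma, and Therilis show the derived state 'no' for III, supporting them as a clade.
All ingroup taxa share the derived state 'no' for IV; it defines the ingroup but does not resolve relationships within it.
Most parsimonious ingroup topology: (((Lithinus,(Lithoma,Therilis)),Platyyx),Haliion).
Haliion is sister to the clade containing all other ingroup taxa, so it is the earliest-diverging (most basal) ingroup lineage.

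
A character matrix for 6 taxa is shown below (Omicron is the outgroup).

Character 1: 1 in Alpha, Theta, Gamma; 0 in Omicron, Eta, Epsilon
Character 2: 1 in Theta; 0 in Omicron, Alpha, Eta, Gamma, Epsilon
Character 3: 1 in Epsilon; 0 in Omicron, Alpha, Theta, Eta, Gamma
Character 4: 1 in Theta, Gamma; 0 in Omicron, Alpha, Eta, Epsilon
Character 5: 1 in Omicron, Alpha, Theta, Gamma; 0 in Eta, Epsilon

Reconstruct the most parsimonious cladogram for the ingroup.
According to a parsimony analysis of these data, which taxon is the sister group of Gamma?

Character polarity is set by the outgroup: the derived state is whichever differs from the outgroup's state, so for Character 5 the derived state is '0', and for the remaining characters it is '1'.
Only Alpha, Gamma, and Theta show the derived state '1' for Character 1, supporting them as a clade.
Character 2: derived state '1' in Theta only — an autapomorphy, so it tells us nothing about relationships among taxa.
Character 3 (derived state '1') is unique to Epsilon (autapomorphy; uninformative for grouping).
Only Gamma and Theta show the derived state '1' for Character 4, supporting them as a clade.
Character 5: derived state '0' in Epsilon and Eta only — synapomorphy for {Epsilon, Eta}.
Most parsimonious ingroup topology: ((Alpha,(Theta,Gamma)),(Eta,Epsilon)).
Gamma and Theta form a cherry on this tree, so they are sister taxa.

Theta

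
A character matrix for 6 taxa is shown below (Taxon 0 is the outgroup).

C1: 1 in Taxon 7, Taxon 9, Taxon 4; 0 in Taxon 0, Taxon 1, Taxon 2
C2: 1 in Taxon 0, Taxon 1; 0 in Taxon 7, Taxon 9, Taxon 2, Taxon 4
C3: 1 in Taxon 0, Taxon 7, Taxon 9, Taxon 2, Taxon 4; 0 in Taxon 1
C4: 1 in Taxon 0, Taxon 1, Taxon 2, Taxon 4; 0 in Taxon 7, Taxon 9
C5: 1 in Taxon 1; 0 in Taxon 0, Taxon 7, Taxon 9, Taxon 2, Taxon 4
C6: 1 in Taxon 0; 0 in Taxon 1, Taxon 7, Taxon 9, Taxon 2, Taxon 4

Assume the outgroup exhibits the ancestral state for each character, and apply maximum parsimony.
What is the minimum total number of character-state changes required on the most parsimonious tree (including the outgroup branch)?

Character polarity is set by the outgroup: the derived state is whichever differs from the outgroup's state, so for C2, C3, C4, C6 the derived state is '0', and for the remaining characters it is '1'.
Only Taxon 4, Taxon 7, and Taxon 9 show the derived state '1' for C1, supporting them as a clade.
C2 (derived state '0') is shared by Taxon 2, Taxon 4, Taxon 7, and Taxon 9 — a synapomorphy uniting that clade.
C3 (derived state '0') is unique to Taxon 1 (autapomorphy; uninformative for grouping).
C4 (derived state '0') is shared by Taxon 7 and Taxon 9 — a synapomorphy uniting that clade.
C5 (derived state '1') is unique to Taxon 1 (autapomorphy; uninformative for grouping).
All ingroup taxa share the derived state '0' for C6; it defines the ingroup but does not resolve relationships within it.
Most parsimonious ingroup topology: (Taxon 1,(((Taxon 7,Taxon 9),Taxon 4),Taxon 2)).
Changes per character on this tree: C1: 1; C2: 1; C3: 1; C4: 1; C5: 1; C6: 1.
Total = 6.

6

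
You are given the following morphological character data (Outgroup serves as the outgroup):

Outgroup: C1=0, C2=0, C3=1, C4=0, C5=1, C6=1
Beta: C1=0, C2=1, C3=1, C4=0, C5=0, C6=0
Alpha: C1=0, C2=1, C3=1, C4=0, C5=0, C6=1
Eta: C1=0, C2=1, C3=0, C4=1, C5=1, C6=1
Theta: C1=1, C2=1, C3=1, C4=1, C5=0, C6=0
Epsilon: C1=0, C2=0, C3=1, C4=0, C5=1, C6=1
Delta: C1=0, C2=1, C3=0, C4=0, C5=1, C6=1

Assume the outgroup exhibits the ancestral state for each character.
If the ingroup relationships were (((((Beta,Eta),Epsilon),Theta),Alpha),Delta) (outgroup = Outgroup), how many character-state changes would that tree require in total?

12

Map each character onto (((((Beta,Eta),Epsilon),Theta),Alpha),Delta) (rooted by Outgroup) and count the minimum state changes it requires (Fitch parsimony):
C1: 1; C2: 2; C3: 2; C4: 2; C5: 3; C6: 2.
Total tree length = 12.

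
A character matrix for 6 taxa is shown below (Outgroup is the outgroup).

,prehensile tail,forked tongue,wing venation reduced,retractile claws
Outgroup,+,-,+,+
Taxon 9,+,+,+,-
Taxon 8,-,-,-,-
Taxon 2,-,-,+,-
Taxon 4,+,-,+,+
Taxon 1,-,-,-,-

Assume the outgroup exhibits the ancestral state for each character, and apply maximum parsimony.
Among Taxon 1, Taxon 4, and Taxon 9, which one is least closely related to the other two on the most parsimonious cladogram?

Taxon 4

Character polarity is set by the outgroup: the derived state is whichever differs from the outgroup's state, so for prehensile tail, wing venation reduced, retractile claws the derived state is '-', and for the remaining characters it is '+'.
prehensile tail (derived state '-') is shared by Taxon 1, Taxon 2, and Taxon 8 — a synapomorphy uniting that clade.
forked tongue (derived state '+') is unique to Taxon 9 (autapomorphy; uninformative for grouping).
wing venation reduced: derived state '-' in Taxon 1 and Taxon 8 only — synapomorphy for {Taxon 1, Taxon 8}.
retractile claws: derived state '-' in Taxon 1, Taxon 2, Taxon 8, and Taxon 9 only — synapomorphy for {Taxon 1, Taxon 2, Taxon 8, Taxon 9}.
Most parsimonious ingroup topology: ((Taxon 9,((Taxon 8,Taxon 1),Taxon 2)),Taxon 4).
Taxon 9 and Taxon 1 share a more recent common ancestor with each other than either does with Taxon 4, so Taxon 4 is the least closely related of the three.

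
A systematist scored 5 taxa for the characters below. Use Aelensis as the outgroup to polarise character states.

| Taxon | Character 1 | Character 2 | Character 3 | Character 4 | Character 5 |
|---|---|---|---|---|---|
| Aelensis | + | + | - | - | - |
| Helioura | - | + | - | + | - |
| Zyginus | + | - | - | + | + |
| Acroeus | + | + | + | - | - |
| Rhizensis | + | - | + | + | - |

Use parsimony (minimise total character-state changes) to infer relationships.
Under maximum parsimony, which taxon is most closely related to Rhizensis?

Character polarity is set by the outgroup: the derived state is whichever differs from the outgroup's state, so for Character 1, Character 2 the derived state is '-', and for the remaining characters it is '+'.
Character 1 (derived state '-') is unique to Helioura (autapomorphy; uninformative for grouping).
Character 2 (derived state '-') is shared by Rhizensis and Zyginus — a synapomorphy uniting that clade.
Character 3 groups Acroeus and Rhizensis, which is incompatible with the clades supported by the remaining characters; treating it as convergent (homoplasy) costs fewer steps than any alternative tree.
Only Helioura, Rhizensis, and Zyginus show the derived state '+' for Character 4, supporting them as a clade.
Character 5 (derived state '+') is unique to Zyginus (autapomorphy; uninformative for grouping).
Most parsimonious ingroup topology: ((Helioura,(Zyginus,Rhizensis)),Acroeus).
Rhizensis and Zyginus form a cherry on this tree, so they are sister taxa.

Zyginus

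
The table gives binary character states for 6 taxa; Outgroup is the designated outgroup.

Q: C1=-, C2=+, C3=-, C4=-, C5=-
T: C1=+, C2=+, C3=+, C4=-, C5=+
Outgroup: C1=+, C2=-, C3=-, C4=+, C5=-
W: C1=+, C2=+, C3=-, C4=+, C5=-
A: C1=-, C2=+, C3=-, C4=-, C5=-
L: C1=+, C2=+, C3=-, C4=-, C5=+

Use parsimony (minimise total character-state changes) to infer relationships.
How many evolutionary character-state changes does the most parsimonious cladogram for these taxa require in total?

Character polarity is set by the outgroup: the derived state is whichever differs from the outgroup's state, so for C1, C4 the derived state is '-', and for the remaining characters it is '+'.
C1 (derived state '-') is shared by A and Q — a synapomorphy uniting that clade.
All ingroup taxa share the derived state '+' for C2; it defines the ingroup but does not resolve relationships within it.
C3 (derived state '+') is unique to T (autapomorphy; uninformative for grouping).
C4: derived state '-' in A, L, Q, and T only — synapomorphy for {A, L, Q, T}.
C5 (derived state '+') is shared by L and T — a synapomorphy uniting that clade.
Most parsimonious ingroup topology: (W,((T,L),(A,Q))).
Changes per character on this tree: C1: 1; C2: 1; C3: 1; C4: 1; C5: 1.
Total = 5.

5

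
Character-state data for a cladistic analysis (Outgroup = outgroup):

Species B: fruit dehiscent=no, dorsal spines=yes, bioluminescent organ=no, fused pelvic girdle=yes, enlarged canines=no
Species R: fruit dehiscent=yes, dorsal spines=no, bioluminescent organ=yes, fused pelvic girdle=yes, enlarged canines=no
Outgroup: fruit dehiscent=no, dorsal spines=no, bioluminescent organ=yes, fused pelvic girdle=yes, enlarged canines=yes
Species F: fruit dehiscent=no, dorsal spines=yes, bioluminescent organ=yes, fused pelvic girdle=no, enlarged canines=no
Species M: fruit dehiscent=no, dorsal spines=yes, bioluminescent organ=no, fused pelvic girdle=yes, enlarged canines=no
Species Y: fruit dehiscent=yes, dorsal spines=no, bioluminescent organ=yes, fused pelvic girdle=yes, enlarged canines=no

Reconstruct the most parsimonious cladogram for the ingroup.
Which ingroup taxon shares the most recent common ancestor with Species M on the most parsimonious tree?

Character polarity is set by the outgroup: the derived state is whichever differs from the outgroup's state, so for bioluminescent organ, fused pelvic girdle, enlarged canines the derived state is 'no', and for the remaining characters it is 'yes'.
Only Species R and Species Y show the derived state 'yes' for fruit dehiscent, supporting them as a clade.
dorsal spines: derived state 'yes' in Species B, Species F, and Species M only — synapomorphy for {Species B, Species F, Species M}.
Only Species B and Species M show the derived state 'no' for bioluminescent organ, supporting them as a clade.
fused pelvic girdle (derived state 'no') is unique to Species F (autapomorphy; uninformative for grouping).
All ingroup taxa share the derived state 'no' for enlarged canines; it defines the ingroup but does not resolve relationships within it.
Most parsimonious ingroup topology: (((Species B,Species M),Species F),(Species R,Species Y)).
Species M and Species B form a cherry on this tree, so they are sister taxa.

Species B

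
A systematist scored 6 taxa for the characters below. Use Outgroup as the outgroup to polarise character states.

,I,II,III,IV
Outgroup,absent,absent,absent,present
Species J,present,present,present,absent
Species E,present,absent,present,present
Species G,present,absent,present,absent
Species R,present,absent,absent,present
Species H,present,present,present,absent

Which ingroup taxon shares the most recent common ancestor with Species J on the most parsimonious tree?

Character polarity is set by the outgroup: the derived state is whichever differs from the outgroup's state, so for IV the derived state is 'absent', and for the remaining characters it is 'present'.
All ingroup taxa share the derived state 'present' for I; it defines the ingroup but does not resolve relationships within it.
II: derived state 'present' in Species H and Species J only — synapomorphy for {Species H, Species J}.
Only Species E, Species G, Species H, and Species J show the derived state 'present' for III, supporting them as a clade.
IV (derived state 'absent') is shared by Species G, Species H, and Species J — a synapomorphy uniting that clade.
Most parsimonious ingroup topology: ((((Species J,Species H),Species G),Species E),Species R).
Species J and Species H form a cherry on this tree, so they are sister taxa.

Species H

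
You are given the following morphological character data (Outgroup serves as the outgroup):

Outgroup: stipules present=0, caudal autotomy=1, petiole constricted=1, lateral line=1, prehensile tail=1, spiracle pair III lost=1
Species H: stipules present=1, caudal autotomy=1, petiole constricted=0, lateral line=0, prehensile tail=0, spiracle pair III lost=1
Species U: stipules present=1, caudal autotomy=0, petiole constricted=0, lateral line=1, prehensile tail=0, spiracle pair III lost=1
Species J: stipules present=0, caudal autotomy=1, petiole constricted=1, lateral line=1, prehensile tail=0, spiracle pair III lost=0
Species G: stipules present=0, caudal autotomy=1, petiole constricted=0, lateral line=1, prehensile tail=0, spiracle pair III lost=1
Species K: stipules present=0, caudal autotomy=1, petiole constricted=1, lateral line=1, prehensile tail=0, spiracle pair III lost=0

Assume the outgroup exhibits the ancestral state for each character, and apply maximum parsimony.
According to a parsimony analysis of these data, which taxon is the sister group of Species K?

Character polarity is set by the outgroup: the derived state is whichever differs from the outgroup's state, so for caudal autotomy, petiole constricted, lateral line, prehensile tail, spiracle pair III lost the derived state is '0', and for the remaining characters it is '1'.
Only Species H and Species U show the derived state '1' for stipules present, supporting them as a clade.
caudal autotomy: derived state '0' in Species U only — an autapomorphy, so it tells us nothing about relationships among taxa.
Only Species G, Species H, and Species U show the derived state '0' for petiole constricted, supporting them as a clade.
lateral line (derived state '0') is unique to Species H (autapomorphy; uninformative for grouping).
All ingroup taxa share the derived state '0' for prehensile tail; it defines the ingroup but does not resolve relationships within it.
spiracle pair III lost: derived state '0' in Species J and Species K only — synapomorphy for {Species J, Species K}.
Most parsimonious ingroup topology: (((Species H,Species U),Species G),(Species J,Species K)).
Species K and Species J form a cherry on this tree, so they are sister taxa.

Species J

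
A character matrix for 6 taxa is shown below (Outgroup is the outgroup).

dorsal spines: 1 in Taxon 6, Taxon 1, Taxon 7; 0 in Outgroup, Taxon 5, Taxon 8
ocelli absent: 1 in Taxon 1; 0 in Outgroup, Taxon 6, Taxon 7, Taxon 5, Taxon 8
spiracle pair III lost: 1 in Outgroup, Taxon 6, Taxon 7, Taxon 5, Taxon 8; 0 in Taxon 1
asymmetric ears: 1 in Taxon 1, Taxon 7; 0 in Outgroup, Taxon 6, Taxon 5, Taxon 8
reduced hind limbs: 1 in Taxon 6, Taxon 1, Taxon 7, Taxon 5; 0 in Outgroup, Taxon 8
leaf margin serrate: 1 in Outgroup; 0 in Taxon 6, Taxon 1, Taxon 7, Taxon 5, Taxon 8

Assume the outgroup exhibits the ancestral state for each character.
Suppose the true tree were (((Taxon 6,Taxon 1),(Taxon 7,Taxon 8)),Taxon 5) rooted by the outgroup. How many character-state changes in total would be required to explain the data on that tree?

9

Map each character onto (((Taxon 6,Taxon 1),(Taxon 7,Taxon 8)),Taxon 5) (rooted by Outgroup) and count the minimum state changes it requires (Fitch parsimony):
dorsal spines: 2; ocelli absent: 1; spiracle pair III lost: 1; asymmetric ears: 2; reduced hind limbs: 2; leaf margin serrate: 1.
Total tree length = 9.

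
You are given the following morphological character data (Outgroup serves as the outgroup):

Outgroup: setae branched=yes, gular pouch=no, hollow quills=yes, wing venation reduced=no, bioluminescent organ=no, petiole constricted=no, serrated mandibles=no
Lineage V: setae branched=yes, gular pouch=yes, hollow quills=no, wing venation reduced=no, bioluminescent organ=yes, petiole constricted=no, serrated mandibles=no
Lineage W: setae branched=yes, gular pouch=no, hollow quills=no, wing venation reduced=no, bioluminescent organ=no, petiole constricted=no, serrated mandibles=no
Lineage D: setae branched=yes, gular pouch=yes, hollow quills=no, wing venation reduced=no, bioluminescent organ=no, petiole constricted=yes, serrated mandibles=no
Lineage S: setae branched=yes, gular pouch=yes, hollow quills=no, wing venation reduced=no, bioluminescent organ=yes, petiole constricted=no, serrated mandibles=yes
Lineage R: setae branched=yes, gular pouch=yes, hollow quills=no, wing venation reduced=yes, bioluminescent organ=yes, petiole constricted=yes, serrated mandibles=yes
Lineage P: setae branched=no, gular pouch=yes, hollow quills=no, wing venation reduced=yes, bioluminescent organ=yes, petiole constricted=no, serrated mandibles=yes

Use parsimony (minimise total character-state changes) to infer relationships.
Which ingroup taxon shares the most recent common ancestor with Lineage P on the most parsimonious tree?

Lineage R

Character polarity is set by the outgroup: the derived state is whichever differs from the outgroup's state, so for setae branched, hollow quills the derived state is 'no', and for the remaining characters it is 'yes'.
setae branched (derived state 'no') is unique to Lineage P (autapomorphy; uninformative for grouping).
Only Lineage D, Lineage P, Lineage R, Lineage S, and Lineage V show the derived state 'yes' for gular pouch, supporting them as a clade.
All ingroup taxa share the derived state 'no' for hollow quills; it defines the ingroup but does not resolve relationships within it.
wing venation reduced: derived state 'yes' in Lineage P and Lineage R only — synapomorphy for {Lineage P, Lineage R}.
Only Lineage P, Lineage R, Lineage S, and Lineage V show the derived state 'yes' for bioluminescent organ, supporting them as a clade.
petiole constricted (state 'yes') occurs in Lineage D and Lineage R but conflicts with the nesting implied by the other characters — most parsimoniously interpreted as homoplasy.
Only Lineage P, Lineage R, and Lineage S show the derived state 'yes' for serrated mandibles, supporting them as a clade.
Most parsimonious ingroup topology: (((Lineage V,(Lineage S,(Lineage R,Lineage P))),Lineage D),Lineage W).
Lineage P and Lineage R form a cherry on this tree, so they are sister taxa.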